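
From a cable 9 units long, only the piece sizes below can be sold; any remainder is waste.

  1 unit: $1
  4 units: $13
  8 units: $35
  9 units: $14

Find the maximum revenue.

Build r[k] bottom-up: r[k] = max over allowed piece i of (p[i] + r[k−i]).
r[1] = 1
r[2] = 2  (first piece 1, then r[1]=1)
r[3] = 3  (first piece 1, then r[2]=2)
r[4] = max(1+3, 13+0) = 13
r[5] = max(1+13, 13+1) = 14
r[6] = max(1+14, 13+2) = 15
r[7] = max(1+15, 13+3) = 16
r[8] = max(1+16, 13+13, 35+0) = 35
r[9] = max(1+35, 13+14, 35+1, 14+0) = 36
One optimal cutting: 8 + 1 → $36.

36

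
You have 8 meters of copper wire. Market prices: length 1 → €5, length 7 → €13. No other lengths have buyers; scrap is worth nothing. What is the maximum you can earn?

Consider every possible first cut. r[k] is the best of p[i]+r[k−i] over all sellable i≤k.
r[1] = 5
r[2] = 10  (first piece 1, then r[1]=5)
r[3] = 15  (first piece 1, then r[2]=10)
r[4] = 20  (first piece 1, then r[3]=15)
r[5] = 25  (first piece 1, then r[4]=20)
r[6] = 30  (first piece 1, then r[5]=25)
r[7] = 35  (first piece 1, then r[6]=30)
r[8] = 40  (first piece 1, then r[7]=35)
One optimal cutting: 1 + 1 + 1 + 1 + 1 + 1 + 1 + 1 → €40.

40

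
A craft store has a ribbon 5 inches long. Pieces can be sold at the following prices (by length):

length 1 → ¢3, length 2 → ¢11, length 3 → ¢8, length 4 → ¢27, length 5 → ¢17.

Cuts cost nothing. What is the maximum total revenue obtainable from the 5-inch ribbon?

30

Let R[k] be the best obtainable value from length k. For each k, try every first piece i and keep the best of price[i] + R[k−i].
R[1] = 3
R[2] = max(3+3, 11+0) = 11
R[3] = max(3+11, 11+3, 8+0) = 14
R[4] = max(3+14, 11+11, 8+3, 27+0) = 27
R[5] = max(3+27, 11+14, 8+11, 27+3, 17+0) = 30
One optimal cutting: 4 + 1 → ¢27 + ¢3 = ¢30.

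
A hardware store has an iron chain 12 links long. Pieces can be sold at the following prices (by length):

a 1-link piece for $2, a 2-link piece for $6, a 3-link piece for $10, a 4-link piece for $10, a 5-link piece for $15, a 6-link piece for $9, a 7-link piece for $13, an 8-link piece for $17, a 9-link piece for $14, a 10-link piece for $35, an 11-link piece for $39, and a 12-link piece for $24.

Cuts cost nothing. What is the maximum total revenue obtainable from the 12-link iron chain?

Build R[k] bottom-up: R[k] = max over allowed piece i of (p[i] + R[k−i]).
R[1] = 2
R[2] = max(2+2, 6+0) = 6
R[3] = max(2+6, 6+2, 10+0) = 10
R[4] = max(2+10, 6+6, 10+2, 10+0) = 12
R[5] = max(2+12, 6+10, 10+6, 10+2, 15+0) = 16
R[6] = max(2+16, 6+12, 10+10, 10+6, 15+2, 9+0) = 20
R[7] = max(2+20, 6+16, 10+12, …, 9+2, 13+0) = 22
R[8] = max(2+22, 6+20, 10+16, …, 13+2, 17+0) = 26
R[9] = max(2+26, 6+22, 10+20, …, 17+2, 14+0) = 30
R[10] = max(2+30, 6+26, 10+22, …, 14+2, 35+0) = 35
R[11] = max(2+35, 6+30, 10+26, …, 35+2, 39+0) = 39
R[12] = max(2+39, 6+35, 10+30, …, 39+2, 24+0) = 41
One optimal cutting: 11 + 1 → $39 + $2 = $41.

41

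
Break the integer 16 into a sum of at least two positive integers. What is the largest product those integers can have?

Fill m[k] for k=2..16: at each k try every first piece i and multiply by the better of (k−i) uncut or m[k−i].
m[2] = 1*max(1,0) = 1*1 = 1
m[3] = max(1*2, 2*1) = 2
m[4] = max(1*3, 2*2, 3*1) = 4
m[5] = max(1*4, 2*3, 3*2, 4*1) = 6
m[6] = max(1*6, 2*4, 3*3, 4*2, 5*1) = 9
m[7] = max(1*9, 2*6, 3*4, 4*3, 5*2, 6*1) = 12
m[8] = max(1*12, 2*9, 3*6, …, 6*2, 7*1) = 18
m[9] = max(1*18, 2*12, 3*9, …, 7*2, 8*1) = 27
m[10] = max(1*27, 2*18, 3*12, …, 8*2, 9*1) = 36
m[11] = max(1*36, 2*27, 3*18, …, 9*2, 10*1) = 54
m[12] = max(1*54, 2*36, 3*27, …, 10*2, 11*1) = 81
m[13] = max(1*81, 2*54, 3*36, …, 11*2, 12*1) = 108
m[14] = max(1*108, 2*81, 3*54, …, 12*2, 13*1) = 162
m[15] = max(1*162, 2*108, 3*81, …, 13*2, 14*1) = 243
m[16] = max(1*243, 2*162, 3*108, …, 14*2, 15*1) = 324
One optimal split: 3 + 3 + 3 + 3 + 2 + 2; product 3*3*3*3*2*2 = 324.

324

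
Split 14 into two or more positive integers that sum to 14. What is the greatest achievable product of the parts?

162

Let prod[k] be the best product for length k (with at least one cut). For each first piece i, the rest contributes max(k−i, prod[k−i]).
prod[2] = 1×max(1,0) = 1×1 = 1
prod[3] = max(1×2, 2×1) = 2
prod[4] = max(1×3, 2×2, 3×1) = 4
prod[5] = max(1×4, 2×3, 3×2, 4×1) = 6
prod[6] = max(1×6, 2×4, 3×3, 4×2, 5×1) = 9
prod[7] = max(1×9, 2×6, 3×4, 4×3, 5×2, 6×1) = 12
prod[8] = max(1×12, 2×9, 3×6, …, 6×2, 7×1) = 18
prod[9] = max(1×18, 2×12, 3×9, …, 7×2, 8×1) = 27
prod[10] = max(1×27, 2×18, 3×12, …, 8×2, 9×1) = 36
prod[11] = max(1×36, 2×27, 3×18, …, 9×2, 10×1) = 54
prod[12] = max(1×54, 2×36, 3×27, …, 10×2, 11×1) = 81
prod[13] = max(1×81, 2×54, 3×36, …, 11×2, 12×1) = 108
prod[14] = max(1×108, 2×81, 3×54, …, 12×2, 13×1) = 162
One optimal split: 3 + 3 + 3 + 3 + 2; product 3×3×3×3×2 = 162.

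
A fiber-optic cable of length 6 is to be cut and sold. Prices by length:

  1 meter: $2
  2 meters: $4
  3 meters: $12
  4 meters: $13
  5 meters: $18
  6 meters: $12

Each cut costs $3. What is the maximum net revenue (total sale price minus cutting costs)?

Build v[k] bottom-up: v[k] = max over allowed piece i of (p[i] + v[k−i]) − 3 per cut.
v[1] = 2
v[2] = 4
v[3] = 12
v[4] = 13
v[5] = 18
v[6] = 21  (first piece 3, then v[3]=12)
One optimal plan: pieces 3 + 3 (1 cut) → $24 − $3 = $21.

21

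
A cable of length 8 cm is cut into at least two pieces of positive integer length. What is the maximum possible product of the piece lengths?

Let m[k] be the best product for length k (with at least one cut). For each first piece i, the rest contributes max(k−i, m[k−i]).
m[2] = 1×max(1,0) = 1×1 = 1
m[3] = 1×max(2,1) = 1×2 = 2
m[4] = 2×max(2,1) = 2×2 = 4
m[5] = 2×max(3,2) = 2×3 = 6
m[6] = 3×max(3,2) = 3×3 = 9
m[7] = 2×max(5,6) = 2×6 = 12
m[8] = 2×max(6,9) = 2×9 = 18
One optimal split: 3 + 3 + 2; product 3×3×2 = 18.

18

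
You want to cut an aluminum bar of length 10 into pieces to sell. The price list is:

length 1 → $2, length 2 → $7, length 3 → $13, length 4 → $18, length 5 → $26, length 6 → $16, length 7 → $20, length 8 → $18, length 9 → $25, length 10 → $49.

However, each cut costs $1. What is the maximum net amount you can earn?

51

Build net[k] bottom-up: net[k] = max over allowed piece i of (p[i] + net[k−i]) − 1 per cut.
net[1] = 2
net[2] = 7
net[3] = 13
net[4] = 18
net[5] = 26
net[6] = 27  (first piece 1, then net[5]=26)
net[7] = 32  (first piece 2, then net[5]=26)
net[8] = 38  (first piece 3, then net[5]=26)
net[9] = 43  (first piece 4, then net[5]=26)
net[10] = 51  (first piece 5, then net[5]=26)
One optimal plan: pieces 5 + 5 (1 cut) → $52 − $1 = $51.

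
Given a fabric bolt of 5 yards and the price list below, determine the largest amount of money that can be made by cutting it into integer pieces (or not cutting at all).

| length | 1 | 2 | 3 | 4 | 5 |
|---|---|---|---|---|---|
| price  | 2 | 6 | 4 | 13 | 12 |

15

Consider every possible first cut. r[k] is the best of p[i]+r[k−i] over all sellable i≤k.
r[1] = 2
r[2] = max(2+2, 6+0) = 6
r[3] = max(2+6, 6+2, 4+0) = 8
r[4] = max(2+8, 6+6, 4+2, 13+0) = 13
r[5] = max(2+13, 6+8, 4+6, 13+2, 12+0) = 15
One optimal cutting: 4 + 1 → $13 + $2 = $15.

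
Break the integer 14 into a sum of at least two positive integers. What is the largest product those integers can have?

Define m[k] = max over 1≤i<k of i · max(k−i, m[k−i]); the inner max lets the remainder stay uncut if that's better.
m[2] = 1·max(1,0) = 1·1 = 1
m[3] = max(1·2, 2·1) = 2
m[4] = max(1·3, 2·2, 3·1) = 4
m[5] = max(1·4, 2·3, 3·2, 4·1) = 6
m[6] = max(1·6, 2·4, 3·3, 4·2, 5·1) = 9
m[7] = max(1·9, 2·6, 3·4, 4·3, 5·2, 6·1) = 12
m[8] = max(1·12, 2·9, 3·6, …, 6·2, 7·1) = 18
m[9] = max(1·18, 2·12, 3·9, …, 7·2, 8·1) = 27
m[10] = max(1·27, 2·18, 3·12, …, 8·2, 9·1) = 36
m[11] = max(1·36, 2·27, 3·18, …, 9·2, 10·1) = 54
m[12] = max(1·54, 2·36, 3·27, …, 10·2, 11·1) = 81
m[13] = max(1·81, 2·54, 3·36, …, 11·2, 12·1) = 108
m[14] = max(1·108, 2·81, 3·54, …, 12·2, 13·1) = 162
One optimal split: 3 + 3 + 3 + 3 + 2; product 3·3·3·3·2 = 162.

162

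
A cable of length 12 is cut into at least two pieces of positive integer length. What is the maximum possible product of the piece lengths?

81

Define g[k] = max over 1≤i<k of i · max(k−i, g[k−i]); the inner max lets the remainder stay uncut if that's better.
g[2] = 1·max(1,0) = 1·1 = 1
g[3] = 1·max(2,1) = 1·2 = 2
g[4] = 2·max(2,1) = 2·2 = 4
g[5] = 2·max(3,2) = 2·3 = 6
g[6] = 3·max(3,2) = 3·3 = 9
g[7] = 2·max(5,6) = 2·6 = 12
g[8] = 2·max(6,9) = 2·9 = 18
g[9] = 3·max(6,9) = 3·9 = 27
g[10] = 2·max(8,18) = 2·18 = 36
g[11] = 2·max(9,27) = 2·27 = 54
g[12] = 3·max(9,27) = 3·27 = 81
One optimal split: 3 + 3 + 3 + 3; product 3·3·3·3 = 81.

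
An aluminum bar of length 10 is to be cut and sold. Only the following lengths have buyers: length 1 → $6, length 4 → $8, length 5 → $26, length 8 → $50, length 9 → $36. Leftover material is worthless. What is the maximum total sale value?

62

Consider every possible first cut. f[k] is the best of p[i]+f[k−i] over all sellable i≤k.
f[1] = 6
f[2] = 12  (first piece 1, then f[1]=6)
f[3] = 18  (first piece 1, then f[2]=12)
f[4] = max(6+18, 8+0) = 24
f[5] = max(6+24, 8+6, 26+0) = 30
f[6] = max(6+30, 8+12, 26+6) = 36
f[7] = max(6+36, 8+18, 26+12) = 42
f[8] = max(6+42, 8+24, 26+18, 50+0) = 50
f[9] = max(6+50, 8+30, 26+24, 50+6, 36+0) = 56
f[10] = max(6+56, 8+36, 26+30, 50+12, 36+6) = 62
One optimal cutting: 8 + 1 + 1 → $62.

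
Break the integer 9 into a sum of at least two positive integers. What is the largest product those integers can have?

27

Let prod[k] be the best product for length k (with at least one cut). For each first piece i, the rest contributes max(k−i, prod[k−i]).
prod[2] = 1*max(1,0) = 1*1 = 1
prod[3] = max(1*2, 2*1) = 2
prod[4] = max(1*3, 2*2, 3*1) = 4
prod[5] = max(1*4, 2*3, 3*2, 4*1) = 6
prod[6] = max(1*6, 2*4, 3*3, 4*2, 5*1) = 9
prod[7] = max(1*9, 2*6, 3*4, 4*3, 5*2, 6*1) = 12
prod[8] = max(1*12, 2*9, 3*6, …, 6*2, 7*1) = 18
prod[9] = max(1*18, 2*12, 3*9, …, 7*2, 8*1) = 27
One optimal split: 3 + 3 + 3; product 3*3*3 = 27.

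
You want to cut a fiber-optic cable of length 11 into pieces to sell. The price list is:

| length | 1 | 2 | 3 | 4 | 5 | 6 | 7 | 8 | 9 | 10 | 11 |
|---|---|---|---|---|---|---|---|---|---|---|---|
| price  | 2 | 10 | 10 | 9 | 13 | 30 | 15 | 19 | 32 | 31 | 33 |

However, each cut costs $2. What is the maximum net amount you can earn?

46

Build v[k] bottom-up: v[k] = max over allowed piece i of (p[i] + v[k−i]) − 2 per cut.
v[1] = 2
v[2] = 10
v[3] = 10  (first piece 1, then v[2]=10)
v[4] = 18  (first piece 2, then v[2]=10)
v[5] = 18  (first piece 1, then v[4]=18)
v[6] = 30
v[7] = 30  (first piece 1, then v[6]=30)
v[8] = 38  (first piece 2, then v[6]=30)
v[9] = 38  (first piece 1, then v[8]=38)
v[10] = 46  (first piece 2, then v[8]=38)
v[11] = 46  (first piece 1, then v[10]=46)
One optimal plan: pieces 6 + 2 + 2 + 1 (3 cuts) → $52 − $6 = $46.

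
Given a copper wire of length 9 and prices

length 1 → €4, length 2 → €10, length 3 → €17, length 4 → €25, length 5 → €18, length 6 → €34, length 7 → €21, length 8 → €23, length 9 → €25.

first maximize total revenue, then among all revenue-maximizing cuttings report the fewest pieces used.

3

Build r[k] bottom-up: r[k] = max over allowed piece i of (p[i] + r[k−i]).
r[1] = 4
r[2] = 10
r[3] = 17
r[4] = 25
r[5] = 29  (first piece 1, then r[4]=25)
r[6] = 35  (first piece 2, then r[4]=25)
r[7] = 42  (first piece 3, then r[4]=25)
r[8] = 50  (first piece 4, then r[4]=25)
r[9] = 54  (first piece 1, then r[8]=50)
Maximum revenue is €54.
Now minimize piece count subject to staying optimal: for each k, pieces[k] = 1 + min over i with p[i]+r[k−i]=r[k] of pieces[k−i].
pieces[6] = 2
pieces[7] = 2
pieces[8] = 2
pieces[9] = 3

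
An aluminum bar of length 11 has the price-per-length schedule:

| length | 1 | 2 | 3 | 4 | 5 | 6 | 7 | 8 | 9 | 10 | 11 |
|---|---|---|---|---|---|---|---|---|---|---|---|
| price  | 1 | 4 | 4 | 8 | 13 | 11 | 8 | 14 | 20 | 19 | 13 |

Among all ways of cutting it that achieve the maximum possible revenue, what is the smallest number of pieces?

Build r[k] bottom-up: r[k] = max over allowed piece i of (p[i] + r[k−i]).
r[1] = 1
r[2] = 4
r[3] = 5  (first piece 1, then r[2]=4)
r[4] = 8  (first piece 2, then r[2]=4)
r[5] = 13
r[6] = 14  (first piece 1, then r[5]=13)
r[7] = 17  (first piece 2, then r[5]=13)
r[8] = 18  (first piece 1, then r[7]=17)
r[9] = 21  (first piece 2, then r[7]=17)
r[10] = 26  (first piece 5, then r[5]=13)
r[11] = 27  (first piece 1, then r[10]=26)
Maximum revenue is $27.
Now minimize piece count subject to staying optimal: for each k, pieces[k] = 1 + min over i with p[i]+r[k−i]=r[k] of pieces[k−i].
pieces[8] = 3
pieces[9] = 2
pieces[10] = 2
pieces[11] = 3

3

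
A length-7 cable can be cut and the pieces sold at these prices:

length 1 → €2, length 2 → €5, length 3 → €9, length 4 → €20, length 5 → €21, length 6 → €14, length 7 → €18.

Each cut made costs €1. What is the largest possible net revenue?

28

Let v[k] be the best obtainable value from length k. For each k, try every first piece i and keep the best of price[i] + v[k−i] minus the 1 cut fee when i<k.
v[1] = 2
v[2] = max(2+2-1, 5+0) = 5
v[3] = max(2+5-1, 5+2-1, 9+0) = 9
v[4] = max(2+9-1, 5+5-1, 9+2-1, 20+0) = 20
v[5] = max(2+20-1, 5+9-1, 9+5-1, 20+2-1, 21+0) = 21
v[6] = max(2+21-1, 5+20-1, 9+9-1, 20+5-1, 21+2-1, 14+0) = 24
v[7] = max(2+24-1, 5+21-1, 9+20-1, …, 14+2-1, 18+0) = 28
One optimal plan: pieces 4 + 3 (1 cut) → €29 − €1 = €28.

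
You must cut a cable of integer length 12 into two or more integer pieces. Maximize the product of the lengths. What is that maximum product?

Fill f[k] for k=2..12: at each k try every first piece i and multiply by the better of (k−i) uncut or f[k−i].
f[2] = 1*max(1,0) = 1*1 = 1
f[3] = 1*max(2,1) = 1*2 = 2
f[4] = 2*max(2,1) = 2*2 = 4
f[5] = 2*max(3,2) = 2*3 = 6
f[6] = 3*max(3,2) = 3*3 = 9
f[7] = 2*max(5,6) = 2*6 = 12
f[8] = 2*max(6,9) = 2*9 = 18
f[9] = 3*max(6,9) = 3*9 = 27
f[10] = 2*max(8,18) = 2*18 = 36
f[11] = 2*max(9,27) = 2*27 = 54
f[12] = 3*max(9,27) = 3*27 = 81
One optimal split: 3 + 3 + 3 + 3; product 3*3*3*3 = 81.

81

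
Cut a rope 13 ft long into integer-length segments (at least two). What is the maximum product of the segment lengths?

Define prod[k] = max over 1≤i<k of i · max(k−i, prod[k−i]); the inner max lets the remainder stay uncut if that's better.
prod[2] = 1*max(1,0) = 1*1 = 1
prod[3] = 1*max(2,1) = 1*2 = 2
prod[4] = 2*max(2,1) = 2*2 = 4
prod[5] = 2*max(3,2) = 2*3 = 6
prod[6] = 3*max(3,2) = 3*3 = 9
prod[7] = 2*max(5,6) = 2*6 = 12
prod[8] = 2*max(6,9) = 2*9 = 18
prod[9] = 3*max(6,9) = 3*9 = 27
prod[10] = 2*max(8,18) = 2*18 = 36
prod[11] = 2*max(9,27) = 2*27 = 54
prod[12] = 3*max(9,27) = 3*27 = 81
prod[13] = 2*max(11,54) = 2*54 = 108
One optimal split: 3 + 3 + 3 + 2 + 2; product 3*3*3*2*2 = 108.

108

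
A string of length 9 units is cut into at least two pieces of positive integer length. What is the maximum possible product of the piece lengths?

Define f[k] = max over 1≤i<k of i · max(k−i, f[k−i]); the inner max lets the remainder stay uncut if that's better.
f[2] = 1*max(1,0) = 1*1 = 1
f[3] = 1*max(2,1) = 1*2 = 2
f[4] = 2*max(2,1) = 2*2 = 4
f[5] = 2*max(3,2) = 2*3 = 6
f[6] = 3*max(3,2) = 3*3 = 9
f[7] = 2*max(5,6) = 2*6 = 12
f[8] = 2*max(6,9) = 2*9 = 18
f[9] = 3*max(6,9) = 3*9 = 27
One optimal split: 3 + 3 + 3; product 3*3*3 = 27.

27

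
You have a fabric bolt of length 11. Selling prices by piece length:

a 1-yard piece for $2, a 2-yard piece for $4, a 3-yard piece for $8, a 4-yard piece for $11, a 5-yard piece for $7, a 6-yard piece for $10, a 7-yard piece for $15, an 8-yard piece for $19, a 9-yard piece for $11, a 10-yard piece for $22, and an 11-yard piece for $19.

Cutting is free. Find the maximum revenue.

Consider every possible first cut. R[k] is the best of p[i]+R[k−i] over all sellable i≤k.
R[1] = 2
R[2] = max(2+2, 4+0) = 4
R[3] = max(2+4, 4+2, 8+0) = 8
R[4] = max(2+8, 4+4, 8+2, 11+0) = 11
R[5] = max(2+11, 4+8, 8+4, 11+2, 7+0) = 13
R[6] = max(2+13, 4+11, 8+8, 11+4, 7+2, 10+0) = 16
R[7] = max(2+16, 4+13, 8+11, …, 10+2, 15+0) = 19
R[8] = max(2+19, 4+16, 8+13, …, 15+2, 19+0) = 22
R[9] = max(2+22, 4+19, 8+16, …, 19+2, 11+0) = 24
R[10] = max(2+24, 4+22, 8+19, …, 11+2, 22+0) = 27
R[11] = max(2+27, 4+24, 8+22, …, 22+2, 19+0) = 30
One optimal cutting: 4 + 4 + 3 → $11 + $11 + $8 = $30.

30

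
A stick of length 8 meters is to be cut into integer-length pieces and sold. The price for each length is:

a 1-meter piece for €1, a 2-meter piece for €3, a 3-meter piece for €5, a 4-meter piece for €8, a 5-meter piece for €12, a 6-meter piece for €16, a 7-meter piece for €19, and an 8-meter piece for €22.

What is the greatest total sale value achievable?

Build v[k] bottom-up: v[k] = max over allowed piece i of (p[i] + v[k−i]).
v[1] = 1
v[2] = max(1+1, 3+0) = 3
v[3] = max(1+3, 3+1, 5+0) = 5
v[4] = max(1+5, 3+3, 5+1, 8+0) = 8
v[5] = max(1+8, 3+5, 5+3, 8+1, 12+0) = 12
v[6] = max(1+12, 3+8, 5+5, 8+3, 12+1, 16+0) = 16
v[7] = max(1+16, 3+12, 5+8, …, 16+1, 19+0) = 19
v[8] = max(1+19, 3+16, 5+12, …, 19+1, 22+0) = 22
Best is to sell the whole 8-meter piece uncut for €22.

22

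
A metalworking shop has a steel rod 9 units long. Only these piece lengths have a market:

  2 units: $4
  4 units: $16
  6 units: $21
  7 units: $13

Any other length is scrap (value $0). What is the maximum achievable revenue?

32

Consider every possible first cut. r[k] is the best of p[i]+r[k−i] over all sellable i≤k.
r[1] = 0
r[2] = 4
r[3] = 4
r[4] = max(4+4, 16+0) = 16
r[5] = max(4+4, 16+0) = 16
r[6] = max(4+16, 16+4, 21+0) = 21
r[7] = max(4+16, 16+4, 21+0, 13+0) = 21
r[8] = max(4+21, 16+16, 21+4, 13+0) = 32
r[9] = max(4+21, 16+16, 21+4, 13+4) = 32
One optimal cutting: pieces 4 + 4 with 1 unit of scrap → $32.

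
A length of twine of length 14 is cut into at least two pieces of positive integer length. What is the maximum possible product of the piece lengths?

162

Fill m[k] for k=2..14: at each k try every first piece i and multiply by the better of (k−i) uncut or m[k−i].
Small cases: m[2]=1, m[3]=2, m[4]=4, m[5]=6, m[6]=9, m[7]=12.
m[8] = max(1*12, 2*9, 3*6, …, 6*2, 7*1) = 18
m[9] = max(1*18, 2*12, 3*9, …, 7*2, 8*1) = 27
m[10] = max(1*27, 2*18, 3*12, …, 8*2, 9*1) = 36
m[11] = max(1*36, 2*27, 3*18, …, 9*2, 10*1) = 54
m[12] = max(1*54, 2*36, 3*27, …, 10*2, 11*1) = 81
m[13] = max(1*81, 2*54, 3*36, …, 11*2, 12*1) = 108
m[14] = max(1*108, 2*81, 3*54, …, 12*2, 13*1) = 162
One optimal split: 3 + 3 + 3 + 3 + 2; product 3*3*3*3*2 = 162.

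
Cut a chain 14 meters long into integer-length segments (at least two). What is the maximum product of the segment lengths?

Define prod[k] = max over 1≤i<k of i · max(k−i, prod[k−i]); the inner max lets the remainder stay uncut if that's better.
Small cases: prod[2]=1, prod[3]=2, prod[4]=4, prod[5]=6, prod[6]=9.
prod[7] = 2*max(5,6) = 2*6 = 12
prod[8] = 2*max(6,9) = 2*9 = 18
prod[9] = 3*max(6,9) = 3*9 = 27
prod[10] = 2*max(8,18) = 2*18 = 36
prod[11] = 2*max(9,27) = 2*27 = 54
prod[12] = 3*max(9,27) = 3*27 = 81
prod[13] = 2*max(11,54) = 2*54 = 108
prod[14] = 2*max(12,81) = 2*81 = 162
One optimal split: 3 + 3 + 3 + 3 + 2; product 3*3*3*3*2 = 162.

162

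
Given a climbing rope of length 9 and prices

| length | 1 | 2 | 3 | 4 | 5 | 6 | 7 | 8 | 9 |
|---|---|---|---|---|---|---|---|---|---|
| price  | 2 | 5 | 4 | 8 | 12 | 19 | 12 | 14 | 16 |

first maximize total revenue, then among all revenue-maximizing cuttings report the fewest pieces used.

3

Let r[k] be the best obtainable value from length k. For each k, try every first piece i and keep the best of price[i] + r[k−i].
r[1] = 2
r[2] = max(2+2, 5+0) = 5
r[3] = max(2+5, 5+2, 4+0) = 7
r[4] = max(2+7, 5+5, 4+2, 8+0) = 10
r[5] = max(2+10, 5+7, 4+5, 8+2, 12+0) = 12
r[6] = max(2+12, 5+10, 4+7, 8+5, 12+2, 19+0) = 19
r[7] = max(2+19, 5+12, 4+10, …, 19+2, 12+0) = 21
r[8] = max(2+21, 5+19, 4+12, …, 12+2, 14+0) = 24
r[9] = max(2+24, 5+21, 4+19, …, 14+2, 16+0) = 26
Maximum revenue is €26.
Now minimize piece count subject to staying optimal: for each k, pieces[k] = 1 + min over i with p[i]+r[k−i]=r[k] of pieces[k−i].
pieces[6] = 1
pieces[7] = 2
pieces[8] = 2
pieces[9] = 3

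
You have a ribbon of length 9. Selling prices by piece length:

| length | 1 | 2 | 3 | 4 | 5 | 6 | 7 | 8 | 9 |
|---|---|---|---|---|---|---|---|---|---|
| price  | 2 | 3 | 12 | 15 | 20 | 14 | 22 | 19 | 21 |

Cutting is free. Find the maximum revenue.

36

Let R[k] be the best obtainable value from length k. For each k, try every first piece i and keep the best of price[i] + R[k−i].
R[1] = 2
R[2] = max(2+2, 3+0) = 4
R[3] = max(2+4, 3+2, 12+0) = 12
R[4] = max(2+12, 3+4, 12+2, 15+0) = 15
R[5] = max(2+15, 3+12, 12+4, 15+2, 20+0) = 20
R[6] = max(2+20, 3+15, 12+12, 15+4, 20+2, 14+0) = 24
R[7] = max(2+24, 3+20, 12+15, …, 14+2, 22+0) = 27
R[8] = max(2+27, 3+24, 12+20, …, 22+2, 19+0) = 32
R[9] = max(2+32, 3+27, 12+24, …, 19+2, 21+0) = 36
One optimal cutting: 3 + 3 + 3 → ¢12 + ¢12 + ¢12 = ¢36.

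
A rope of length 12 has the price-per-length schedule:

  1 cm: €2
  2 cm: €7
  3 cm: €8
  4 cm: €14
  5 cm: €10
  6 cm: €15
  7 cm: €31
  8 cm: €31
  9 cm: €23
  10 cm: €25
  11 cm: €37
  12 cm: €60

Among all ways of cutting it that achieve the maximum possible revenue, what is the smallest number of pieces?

Consider every possible first cut. r[k] is the best of p[i]+r[k−i] over all sellable i≤k.
r[1] = 2
r[2] = 7
r[3] = 9  (first piece 1, then r[2]=7)
r[4] = 14  (first piece 2, then r[2]=7)
r[5] = 16  (first piece 1, then r[4]=14)
r[6] = 21  (first piece 2, then r[4]=14)
r[7] = 31
r[8] = 33  (first piece 1, then r[7]=31)
r[9] = 38  (first piece 2, then r[7]=31)
r[10] = 40  (first piece 1, then r[9]=38)
r[11] = 45  (first piece 2, then r[9]=38)
r[12] = 60
Maximum revenue is €60.
Now minimize piece count subject to staying optimal: for each k, pieces[k] = 1 + min over i with p[i]+r[k−i]=r[k] of pieces[k−i].
pieces[9] = 2
pieces[10] = 3
pieces[11] = 2
pieces[12] = 1

1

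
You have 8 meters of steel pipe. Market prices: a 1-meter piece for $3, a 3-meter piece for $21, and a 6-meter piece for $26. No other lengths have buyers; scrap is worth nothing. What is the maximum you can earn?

48

Let r[k] be the best obtainable value from length k. For each k, try every first piece i and keep the best of price[i] + r[k−i].
r[1] = 3
r[2] = 6  (first piece 1, then r[1]=3)
r[3] = 21
r[4] = 24  (first piece 1, then r[3]=21)
r[5] = 27  (first piece 1, then r[4]=24)
r[6] = 42  (first piece 3, then r[3]=21)
r[7] = 45  (first piece 1, then r[6]=42)
r[8] = 48  (first piece 1, then r[7]=45)
One optimal cutting: 3 + 3 + 1 + 1 → $48.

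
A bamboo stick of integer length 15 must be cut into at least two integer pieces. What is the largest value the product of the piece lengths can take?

243

Let f[k] be the best product for length k (with at least one cut). For each first piece i, the rest contributes max(k−i, f[k−i]).
f[2] = 1×max(1,0) = 1×1 = 1
f[3] = 1×max(2,1) = 1×2 = 2
f[4] = 2×max(2,1) = 2×2 = 4
f[5] = 2×max(3,2) = 2×3 = 6
f[6] = 3×max(3,2) = 3×3 = 9
f[7] = 2×max(5,6) = 2×6 = 12
f[8] = 2×max(6,9) = 2×9 = 18
f[9] = 3×max(6,9) = 3×9 = 27
f[10] = 2×max(8,18) = 2×18 = 36
f[11] = 2×max(9,27) = 2×27 = 54
f[12] = 3×max(9,27) = 3×27 = 81
f[13] = 2×max(11,54) = 2×54 = 108
f[14] = 2×max(12,81) = 2×81 = 162
f[15] = 3×max(12,81) = 3×81 = 243
One optimal split: 3 + 3 + 3 + 3 + 3; product 3×3×3×3×3 = 243.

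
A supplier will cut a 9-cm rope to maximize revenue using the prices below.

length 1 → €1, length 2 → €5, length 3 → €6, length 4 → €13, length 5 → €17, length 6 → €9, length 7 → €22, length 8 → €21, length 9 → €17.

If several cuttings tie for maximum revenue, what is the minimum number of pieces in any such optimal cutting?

Build r[k] bottom-up: r[k] = max over allowed piece i of (p[i] + r[k−i]).
r[1] = 1
r[2] = max(1+1, 5+0) = 5
r[3] = max(1+5, 5+1, 6+0) = 6
r[4] = max(1+6, 5+5, 6+1, 13+0) = 13
r[5] = max(1+13, 5+6, 6+5, 13+1, 17+0) = 17
r[6] = max(1+17, 5+13, 6+6, 13+5, 17+1, 9+0) = 18
r[7] = max(1+18, 5+17, 6+13, …, 9+1, 22+0) = 22
r[8] = max(1+22, 5+18, 6+17, …, 22+1, 21+0) = 26
r[9] = max(1+26, 5+22, 6+18, …, 21+1, 17+0) = 30
Maximum revenue is €30.
Now minimize piece count subject to staying optimal: for each k, pieces[k] = 1 + min over i with p[i]+r[k−i]=r[k] of pieces[k−i].
pieces[6] = 2
pieces[7] = 1
pieces[8] = 2
pieces[9] = 2

2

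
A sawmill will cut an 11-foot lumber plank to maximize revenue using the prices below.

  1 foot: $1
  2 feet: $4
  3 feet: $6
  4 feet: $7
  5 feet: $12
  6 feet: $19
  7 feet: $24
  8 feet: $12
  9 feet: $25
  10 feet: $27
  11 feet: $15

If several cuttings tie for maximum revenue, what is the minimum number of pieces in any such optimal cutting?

3

Build r[k] bottom-up: r[k] = max over allowed piece i of (p[i] + r[k−i]).
r[1] = 1
r[2] = max(1+1, 4+0) = 4
r[3] = max(1+4, 4+1, 6+0) = 6
r[4] = max(1+6, 4+4, 6+1, 7+0) = 8
r[5] = max(1+8, 4+6, 6+4, 7+1, 12+0) = 12
r[6] = max(1+12, 4+8, 6+6, 7+4, 12+1, 19+0) = 19
r[7] = max(1+19, 4+12, 6+8, …, 19+1, 24+0) = 24
r[8] = max(1+24, 4+19, 6+12, …, 24+1, 12+0) = 25
r[9] = max(1+25, 4+24, 6+19, …, 12+1, 25+0) = 28
r[10] = max(1+28, 4+25, 6+24, …, 25+1, 27+0) = 30
r[11] = max(1+30, 4+28, 6+25, …, 27+1, 15+0) = 32
Maximum revenue is $32.
Now minimize piece count subject to staying optimal: for each k, pieces[k] = 1 + min over i with p[i]+r[k−i]=r[k] of pieces[k−i].
pieces[8] = 2
pieces[9] = 2
pieces[10] = 2
pieces[11] = 3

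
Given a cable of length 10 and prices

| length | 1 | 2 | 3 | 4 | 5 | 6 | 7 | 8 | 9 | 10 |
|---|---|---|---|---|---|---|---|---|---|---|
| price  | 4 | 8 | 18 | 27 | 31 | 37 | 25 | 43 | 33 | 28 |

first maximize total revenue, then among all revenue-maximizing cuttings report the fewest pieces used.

Let r[k] be the best obtainable value from length k. For each k, try every first piece i and keep the best of price[i] + r[k−i].
r[1] = 4
r[2] = max(4+4, 8+0) = 8
r[3] = max(4+8, 8+4, 18+0) = 18
r[4] = max(4+18, 8+8, 18+4, 27+0) = 27
r[5] = max(4+27, 8+18, 18+8, 27+4, 31+0) = 31
r[6] = max(4+31, 8+27, 18+18, 27+8, 31+4, 37+0) = 37
r[7] = max(4+37, 8+31, 18+27, …, 37+4, 25+0) = 45
r[8] = max(4+45, 8+37, 18+31, …, 25+4, 43+0) = 54
r[9] = max(4+54, 8+45, 18+37, …, 43+4, 33+0) = 58
r[10] = max(4+58, 8+54, 18+45, …, 33+4, 28+0) = 64
Maximum revenue is $64.
Now minimize piece count subject to staying optimal: for each k, pieces[k] = 1 + min over i with p[i]+r[k−i]=r[k] of pieces[k−i].
pieces[7] = 2
pieces[8] = 2
pieces[9] = 2
pieces[10] = 2

2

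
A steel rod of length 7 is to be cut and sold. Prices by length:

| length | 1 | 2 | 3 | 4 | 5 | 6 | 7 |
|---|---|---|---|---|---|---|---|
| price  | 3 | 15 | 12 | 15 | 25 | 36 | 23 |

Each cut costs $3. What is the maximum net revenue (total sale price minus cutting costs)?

39

Let r[k] be the best obtainable value from length k. For each k, try every first piece i and keep the best of price[i] + r[k−i] minus the 3 cut fee when i<k.
r[1] = 3
r[2] = max(3+3-3, 15+0) = 15
r[3] = max(3+15-3, 15+3-3, 12+0) = 15
r[4] = max(3+15-3, 15+15-3, 12+3-3, 15+0) = 27
r[5] = max(3+27-3, 15+15-3, 12+15-3, 15+3-3, 25+0) = 27
r[6] = max(3+27-3, 15+27-3, 12+15-3, 15+15-3, 25+3-3, 36+0) = 39
r[7] = max(3+39-3, 15+27-3, 12+27-3, …, 36+3-3, 23+0) = 39
One optimal plan: pieces 2 + 2 + 2 + 1 (3 cuts) → $48 − $9 = $39.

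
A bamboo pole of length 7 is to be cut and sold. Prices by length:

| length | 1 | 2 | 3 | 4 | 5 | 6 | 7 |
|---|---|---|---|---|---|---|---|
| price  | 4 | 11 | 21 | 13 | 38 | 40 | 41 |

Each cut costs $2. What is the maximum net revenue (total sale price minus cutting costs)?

Build v[k] bottom-up: v[k] = max over allowed piece i of (p[i] + v[k−i]) − 2 per cut.
v[1] = 4
v[2] = max(4+4-2, 11+0) = 11
v[3] = max(4+11-2, 11+4-2, 21+0) = 21
v[4] = max(4+21-2, 11+11-2, 21+4-2, 13+0) = 23
v[5] = max(4+23-2, 11+21-2, 21+11-2, 13+4-2, 38+0) = 38
v[6] = max(4+38-2, 11+23-2, 21+21-2, 13+11-2, 38+4-2, 40+0) = 40
v[7] = max(4+40-2, 11+38-2, 21+23-2, …, 40+4-2, 41+0) = 47
One optimal plan: pieces 5 + 2 (1 cut) → $49 − $2 = $47.

47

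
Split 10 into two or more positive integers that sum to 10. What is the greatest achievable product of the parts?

Fill prod[k] for k=2..10: at each k try every first piece i and multiply by the better of (k−i) uncut or prod[k−i].
prod[2] = 1*max(1,0) = 1*1 = 1
prod[3] = max(1*2, 2*1) = 2
prod[4] = max(1*3, 2*2, 3*1) = 4
prod[5] = max(1*4, 2*3, 3*2, 4*1) = 6
prod[6] = max(1*6, 2*4, 3*3, 4*2, 5*1) = 9
prod[7] = max(1*9, 2*6, 3*4, 4*3, 5*2, 6*1) = 12
prod[8] = max(1*12, 2*9, 3*6, …, 6*2, 7*1) = 18
prod[9] = max(1*18, 2*12, 3*9, …, 7*2, 8*1) = 27
prod[10] = max(1*27, 2*18, 3*12, …, 8*2, 9*1) = 36
One optimal split: 3 + 3 + 2 + 2; product 3*3*2*2 = 36.

36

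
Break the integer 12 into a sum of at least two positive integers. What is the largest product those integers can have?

Define f[k] = max over 1≤i<k of i · max(k−i, f[k−i]); the inner max lets the remainder stay uncut if that's better.
f[2] = 1·max(1,0) = 1·1 = 1
f[3] = 1·max(2,1) = 1·2 = 2
f[4] = 2·max(2,1) = 2·2 = 4
f[5] = 2·max(3,2) = 2·3 = 6
f[6] = 3·max(3,2) = 3·3 = 9
f[7] = 2·max(5,6) = 2·6 = 12
f[8] = 2·max(6,9) = 2·9 = 18
f[9] = 3·max(6,9) = 3·9 = 27
f[10] = 2·max(8,18) = 2·18 = 36
f[11] = 2·max(9,27) = 2·27 = 54
f[12] = 3·max(9,27) = 3·27 = 81
One optimal split: 3 + 3 + 3 + 3; product 3·3·3·3 = 81.

81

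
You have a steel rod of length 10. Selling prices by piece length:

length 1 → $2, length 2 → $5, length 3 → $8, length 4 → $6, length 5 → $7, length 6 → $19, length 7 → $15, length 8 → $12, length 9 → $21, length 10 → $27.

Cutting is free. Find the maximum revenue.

Let r[k] be the best obtainable value from length k. For each k, try every first piece i and keep the best of price[i] + r[k−i].
r[1] = 2
r[2] = 5
r[3] = 8
r[4] = 10  (first piece 1, then r[3]=8)
r[5] = 13  (first piece 2, then r[3]=8)
r[6] = 19
r[7] = 21  (first piece 1, then r[6]=19)
r[8] = 24  (first piece 2, then r[6]=19)
r[9] = 27  (first piece 3, then r[6]=19)
r[10] = 29  (first piece 1, then r[9]=27)
One optimal cutting: 6 + 3 + 1 → $19 + $8 + $2 = $29.

29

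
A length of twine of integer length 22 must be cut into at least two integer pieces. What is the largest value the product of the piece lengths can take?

2916

Define g[k] = max over 1≤i<k of i · max(k−i, g[k−i]); the inner max lets the remainder stay uncut if that's better.
g[2] = 1*max(1,0) = 1*1 = 1
g[3] = max(1*2, 2*1) = 2
g[4] = max(1*3, 2*2, 3*1) = 4
g[5] = max(1*4, 2*3, 3*2, 4*1) = 6
g[6] = max(1*6, 2*4, 3*3, 4*2, 5*1) = 9
g[7] = max(1*9, 2*6, 3*4, 4*3, 5*2, 6*1) = 12
g[8] = max(1*12, 2*9, 3*6, …, 6*2, 7*1) = 18
g[9] = max(1*18, 2*12, 3*9, …, 7*2, 8*1) = 27
g[10] = max(1*27, 2*18, 3*12, …, 8*2, 9*1) = 36
g[11] = max(1*36, 2*27, 3*18, …, 9*2, 10*1) = 54
g[12] = max(1*54, 2*36, 3*27, …, 10*2, 11*1) = 81
g[13] = max(1*81, 2*54, 3*36, …, 11*2, 12*1) = 108
g[14] = max(1*108, 2*81, 3*54, …, 12*2, 13*1) = 162
g[15] = max(1*162, 2*108, 3*81, …, 13*2, 14*1) = 243
g[16] = max(1*243, 2*162, 3*108, …, 14*2, 15*1) = 324
g[17] = max(1*324, 2*243, 3*162, …, 15*2, 16*1) = 486
g[18] = max(1*486, 2*324, 3*243, …, 16*2, 17*1) = 729
g[19] = max(1*729, 2*486, 3*324, …, 17*2, 18*1) = 972
g[20] = max(1*972, 2*729, 3*486, …, 18*2, 19*1) = 1458
g[21] = max(1*1458, 2*972, 3*729, …, 19*2, 20*1) = 2187
g[22] = max(1*2187, 2*1458, 3*972, …, 20*2, 21*1) = 2916
One optimal split: 3 + 3 + 3 + 3 + 3 + 3 + 2 + 2; product 3*3*3*3*3*3*2*2 = 2916.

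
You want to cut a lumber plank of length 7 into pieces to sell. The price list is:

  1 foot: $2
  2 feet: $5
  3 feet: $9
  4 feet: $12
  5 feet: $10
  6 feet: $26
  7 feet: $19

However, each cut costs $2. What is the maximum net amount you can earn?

Let v[k] be the best obtainable value from length k. For each k, try every first piece i and keep the best of price[i] + v[k−i] minus the 2 cut fee when i<k.
v[1] = 2
v[2] = 5
v[3] = 9
v[4] = 12
v[5] = 12  (first piece 1, then v[4]=12)
v[6] = 26
v[7] = 26  (first piece 1, then v[6]=26)
One optimal plan: pieces 6 + 1 (1 cut) → $28 − $2 = $26.

26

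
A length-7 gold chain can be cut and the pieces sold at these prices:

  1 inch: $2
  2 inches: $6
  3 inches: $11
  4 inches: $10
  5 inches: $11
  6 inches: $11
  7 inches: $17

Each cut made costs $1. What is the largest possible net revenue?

22

Build r[k] bottom-up: r[k] = max over allowed piece i of (p[i] + r[k−i]) − 1 per cut.
r[1] = 2
r[2] = max(2+2-1, 6+0) = 6
r[3] = max(2+6-1, 6+2-1, 11+0) = 11
r[4] = max(2+11-1, 6+6-1, 11+2-1, 10+0) = 12
r[5] = max(2+12-1, 6+11-1, 11+6-1, 10+2-1, 11+0) = 16
r[6] = max(2+16-1, 6+12-1, 11+11-1, 10+6-1, 11+2-1, 11+0) = 21
r[7] = max(2+21-1, 6+16-1, 11+12-1, …, 11+2-1, 17+0) = 22
One optimal plan: pieces 3 + 3 + 1 (2 cuts) → $24 − $2 = $22.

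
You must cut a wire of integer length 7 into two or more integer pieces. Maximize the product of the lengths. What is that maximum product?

12

Let P[k] be the best product for length k (with at least one cut). For each first piece i, the rest contributes max(k−i, P[k−i]).
P[2] = 1×max(1,0) = 1×1 = 1
P[3] = max(1×2, 2×1) = 2
P[4] = max(1×3, 2×2, 3×1) = 4
P[5] = max(1×4, 2×3, 3×2, 4×1) = 6
P[6] = max(1×6, 2×4, 3×3, 4×2, 5×1) = 9
P[7] = max(1×9, 2×6, 3×4, 4×3, 5×2, 6×1) = 12
One optimal split: 3 + 2 + 2; product 3×2×2 = 12.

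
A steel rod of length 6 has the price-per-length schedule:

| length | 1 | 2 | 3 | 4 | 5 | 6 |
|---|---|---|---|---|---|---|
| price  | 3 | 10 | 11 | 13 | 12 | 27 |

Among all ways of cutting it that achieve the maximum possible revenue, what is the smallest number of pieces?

3

Build r[k] bottom-up: r[k] = max over allowed piece i of (p[i] + r[k−i]).
r[1] = 3
r[2] = max(3+3, 10+0) = 10
r[3] = max(3+10, 10+3, 11+0) = 13
r[4] = max(3+13, 10+10, 11+3, 13+0) = 20
r[5] = max(3+20, 10+13, 11+10, 13+3, 12+0) = 23
r[6] = max(3+23, 10+20, 11+13, 13+10, 12+3, 27+0) = 30
Maximum revenue is $30.
Now minimize piece count subject to staying optimal: for each k, pieces[k] = 1 + min over i with p[i]+r[k−i]=r[k] of pieces[k−i].
pieces[3] = 2
pieces[4] = 2
pieces[5] = 3
pieces[6] = 3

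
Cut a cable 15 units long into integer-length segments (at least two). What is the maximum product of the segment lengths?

243

Fill P[k] for k=2..15: at each k try every first piece i and multiply by the better of (k−i) uncut or P[k−i].
P[2] = 1×max(1,0) = 1×1 = 1
P[3] = max(1×2, 2×1) = 2
P[4] = max(1×3, 2×2, 3×1) = 4
P[5] = max(1×4, 2×3, 3×2, 4×1) = 6
P[6] = max(1×6, 2×4, 3×3, 4×2, 5×1) = 9
P[7] = max(1×9, 2×6, 3×4, 4×3, 5×2, 6×1) = 12
P[8] = max(1×12, 2×9, 3×6, …, 6×2, 7×1) = 18
P[9] = max(1×18, 2×12, 3×9, …, 7×2, 8×1) = 27
P[10] = max(1×27, 2×18, 3×12, …, 8×2, 9×1) = 36
P[11] = max(1×36, 2×27, 3×18, …, 9×2, 10×1) = 54
P[12] = max(1×54, 2×36, 3×27, …, 10×2, 11×1) = 81
P[13] = max(1×81, 2×54, 3×36, …, 11×2, 12×1) = 108
P[14] = max(1×108, 2×81, 3×54, …, 12×2, 13×1) = 162
P[15] = max(1×162, 2×108, 3×81, …, 13×2, 14×1) = 243
One optimal split: 3 + 3 + 3 + 3 + 3; product 3×3×3×3×3 = 243.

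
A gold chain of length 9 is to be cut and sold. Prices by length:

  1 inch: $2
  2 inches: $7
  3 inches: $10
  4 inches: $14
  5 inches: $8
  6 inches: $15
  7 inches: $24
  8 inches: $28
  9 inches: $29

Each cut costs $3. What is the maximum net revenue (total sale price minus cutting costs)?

29

Let v[k] be the best obtainable value from length k. For each k, try every first piece i and keep the best of price[i] + v[k−i] minus the 3 cut fee when i<k.
v[1] = 2
v[2] = 7
v[3] = 10
v[4] = 14
v[5] = 14  (first piece 2, then v[3]=10)
v[6] = 18  (first piece 2, then v[4]=14)
v[7] = 24
v[8] = 28
v[9] = 29
Best is to make no cuts and sell whole for $29.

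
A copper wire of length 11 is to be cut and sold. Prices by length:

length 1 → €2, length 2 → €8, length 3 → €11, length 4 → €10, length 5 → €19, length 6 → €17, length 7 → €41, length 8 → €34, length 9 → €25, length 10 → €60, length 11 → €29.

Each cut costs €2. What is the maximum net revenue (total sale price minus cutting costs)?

Build r[k] bottom-up: r[k] = max over allowed piece i of (p[i] + r[k−i]) − 2 per cut.
r[1] = 2
r[2] = max(2+2-2, 8+0) = 8
r[3] = max(2+8-2, 8+2-2, 11+0) = 11
r[4] = max(2+11-2, 8+8-2, 11+2-2, 10+0) = 14
r[5] = max(2+14-2, 8+11-2, 11+8-2, 10+2-2, 19+0) = 19
r[6] = max(2+19-2, 8+14-2, 11+11-2, 10+8-2, 19+2-2, 17+0) = 20
r[7] = max(2+20-2, 8+19-2, 11+14-2, …, 17+2-2, 41+0) = 41
r[8] = max(2+41-2, 8+20-2, 11+19-2, …, 41+2-2, 34+0) = 41
r[9] = max(2+41-2, 8+41-2, 11+20-2, …, 34+2-2, 25+0) = 47
r[10] = max(2+47-2, 8+41-2, 11+41-2, …, 25+2-2, 60+0) = 60
r[11] = max(2+60-2, 8+47-2, 11+41-2, …, 60+2-2, 29+0) = 60
One optimal plan: pieces 10 + 1 (1 cut) → €62 − €2 = €60.

60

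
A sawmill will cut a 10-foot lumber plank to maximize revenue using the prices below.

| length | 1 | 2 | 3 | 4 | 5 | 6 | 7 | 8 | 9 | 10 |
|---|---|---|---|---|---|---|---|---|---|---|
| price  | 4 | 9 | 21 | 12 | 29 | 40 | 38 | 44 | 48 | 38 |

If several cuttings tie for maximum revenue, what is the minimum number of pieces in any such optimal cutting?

4

Let r[k] be the best obtainable value from length k. For each k, try every first piece i and keep the best of price[i] + r[k−i].
r[1] = 4
r[2] = max(4+4, 9+0) = 9
r[3] = max(4+9, 9+4, 21+0) = 21
r[4] = max(4+21, 9+9, 21+4, 12+0) = 25
r[5] = max(4+25, 9+21, 21+9, 12+4, 29+0) = 30
r[6] = max(4+30, 9+25, 21+21, 12+9, 29+4, 40+0) = 42
r[7] = max(4+42, 9+30, 21+25, …, 40+4, 38+0) = 46
r[8] = max(4+46, 9+42, 21+30, …, 38+4, 44+0) = 51
r[9] = max(4+51, 9+46, 21+42, …, 44+4, 48+0) = 63
r[10] = max(4+63, 9+51, 21+46, …, 48+4, 38+0) = 67
Maximum revenue is $67.
Now minimize piece count subject to staying optimal: for each k, pieces[k] = 1 + min over i with p[i]+r[k−i]=r[k] of pieces[k−i].
pieces[7] = 3
pieces[8] = 3
pieces[9] = 3
pieces[10] = 4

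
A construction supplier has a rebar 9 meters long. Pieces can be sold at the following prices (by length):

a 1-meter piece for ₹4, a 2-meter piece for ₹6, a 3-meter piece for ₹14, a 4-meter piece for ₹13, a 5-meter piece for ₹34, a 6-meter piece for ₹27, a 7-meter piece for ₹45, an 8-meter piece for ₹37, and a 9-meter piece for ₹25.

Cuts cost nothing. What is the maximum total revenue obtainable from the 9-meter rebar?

Build best[k] bottom-up: best[k] = max over allowed piece i of (p[i] + best[k−i]).
best[1] = 4
best[2] = max(4+4, 6+0) = 8
best[3] = max(4+8, 6+4, 14+0) = 14
best[4] = max(4+14, 6+8, 14+4, 13+0) = 18
best[5] = max(4+18, 6+14, 14+8, 13+4, 34+0) = 34
best[6] = max(4+34, 6+18, 14+14, 13+8, 34+4, 27+0) = 38
best[7] = max(4+38, 6+34, 14+18, …, 27+4, 45+0) = 45
best[8] = max(4+45, 6+38, 14+34, …, 45+4, 37+0) = 49
best[9] = max(4+49, 6+45, 14+38, …, 37+4, 25+0) = 53
One optimal cutting: 7 + 1 + 1 → ₹45 + ₹4 + ₹4 = ₹53.

53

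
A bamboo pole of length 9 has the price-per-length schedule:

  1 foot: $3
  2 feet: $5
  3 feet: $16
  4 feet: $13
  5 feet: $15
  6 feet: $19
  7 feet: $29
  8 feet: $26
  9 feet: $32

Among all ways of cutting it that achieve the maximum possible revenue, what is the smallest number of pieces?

3

Build r[k] bottom-up: r[k] = max over allowed piece i of (p[i] + r[k−i]).
r[1] = 3
r[2] = max(3+3, 5+0) = 6
r[3] = max(3+6, 5+3, 16+0) = 16
r[4] = max(3+16, 5+6, 16+3, 13+0) = 19
r[5] = max(3+19, 5+16, 16+6, 13+3, 15+0) = 22
r[6] = max(3+22, 5+19, 16+16, 13+6, 15+3, 19+0) = 32
r[7] = max(3+32, 5+22, 16+19, …, 19+3, 29+0) = 35
r[8] = max(3+35, 5+32, 16+22, …, 29+3, 26+0) = 38
r[9] = max(3+38, 5+35, 16+32, …, 26+3, 32+0) = 48
Maximum revenue is $48.
Now minimize piece count subject to staying optimal: for each k, pieces[k] = 1 + min over i with p[i]+r[k−i]=r[k] of pieces[k−i].
pieces[6] = 2
pieces[7] = 3
pieces[8] = 4
pieces[9] = 3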